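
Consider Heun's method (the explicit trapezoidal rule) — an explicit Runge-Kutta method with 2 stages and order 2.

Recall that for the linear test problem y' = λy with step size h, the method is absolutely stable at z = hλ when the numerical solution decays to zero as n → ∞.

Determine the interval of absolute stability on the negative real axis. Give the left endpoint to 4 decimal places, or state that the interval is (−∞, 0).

z∈(-2.0000,0).

On y'=λy, z=hλ:
  order 2, 2-stage ⇒ R(z)=1+z+z^2/2
  (e.g. R(-0.31)=0.73805, |R|=0.73805)

Find x<0 with |R(x)|<1.
x=-0.31: |R|=0.7380
|R(-1.84)|=0.8528 |R(-1.75)|=0.7812 |R(-0.94)|=0.5018
Bisect:
  x_lo=-2.6331 |R|=1.8335  x_hi=-0.2539 |R|=0.7783
  mid=-1.44348 |R|=0.59834 →hi
  mid=-2.03828 |R|=1.03902 →lo
  mid=-1.74088 |R|=0.77445 →hi
  mid=-1.88958 |R|=0.89568 →hi
  mid=-1.96393 |R|=0.96458 →hi
  mid=-2.00111 |R|=1.00111 →lo
  mid=-1.98252 |R|=0.98267 →hi
  mid=-1.99182 |R|=0.99185 →hi
  mid=-1.99646 |R|=0.99647 →hi
  ...
  [-2.00009,-1.99995] ⇒ x*=-2.0000
Stable set (-2.0000, 0).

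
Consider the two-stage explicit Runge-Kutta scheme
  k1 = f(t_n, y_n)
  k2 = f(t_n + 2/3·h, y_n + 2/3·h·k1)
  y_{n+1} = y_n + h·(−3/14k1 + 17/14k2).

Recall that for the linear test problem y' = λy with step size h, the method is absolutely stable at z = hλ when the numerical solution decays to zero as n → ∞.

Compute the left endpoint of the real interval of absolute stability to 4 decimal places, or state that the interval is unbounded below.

Test eqn y'=λy, z=hλ:
  k1=λy_n ⇒ h·k1=z·y_n;  k2=λ(1+2/3z)y_n ⇒ h·k2=z(1+2/3z)y_n
  y_{n+1}/y_n = 1 − 3/14z + 17/14z(1+2/3z) = 1 + z + 17/21z²
  so R(z) = 1 + z + 17/21z².

Solve |R(x)|<1 on ℝ⁻.
x=-0.41: |R|=0.7261
R=1: x+17/21x²=0 ⇒ x=−21/17=-1.2353; min R=1−1/(4·17/21)=0.6912>−1
Confirm numerically:
  x=-1.040: |R|=0.83558 <1
  x=-0.889: |R|=0.75078 <1
  x=-0.810: |R|=0.72113 <1
  x=-1.695: |R|=1.63078 >1
  x=-1.666: |R|=1.58088 >1
  x=-1.622: |R|=1.50776 >1
Stable set (-1.2353, 0).

z* = -1.2353.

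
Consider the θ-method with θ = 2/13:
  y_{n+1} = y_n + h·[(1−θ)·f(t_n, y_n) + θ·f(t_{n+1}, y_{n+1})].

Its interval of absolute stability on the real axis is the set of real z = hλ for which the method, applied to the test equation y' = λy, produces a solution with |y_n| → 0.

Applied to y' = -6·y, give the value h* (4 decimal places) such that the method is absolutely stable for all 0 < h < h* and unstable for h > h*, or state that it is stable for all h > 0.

Set f=λy, z=hλ:
  y_{n+1} = y_n + z·[11/13·y_n + 2/13·y_{n+1}] ⇒ (1 − 2/13z)y_{n+1} = (1 + 11/13z)y_n
  R(z) = (1 + 11/13z)/(1 − 2/13z).

Boundary: |R(x)|=1, x<0.
x=-1.13: |R|=0.0374
R=−1: 1+11/13x = −1+2/13x ⇒ -9/13x=2 ⇒ x=2/(-9/13)=-2.8889
Confirm numerically:
  x=-2.044: |R|=0.55501 <1
  x=-1.660: |R|=0.32230 <1
  x=-1.570: |R|=0.26456 <1
  x=-1.515: |R|=0.22863 <1
  x=-3.479: |R|=1.26611 >1
  x=-3.427: |R|=1.24393 >1
  x=-3.059: |R|=1.08008 >1
Interval (-2.8889, 0).

(-2.8889,0); λ=-6 ⇒ h* = (26/9)/6 = 0.4815.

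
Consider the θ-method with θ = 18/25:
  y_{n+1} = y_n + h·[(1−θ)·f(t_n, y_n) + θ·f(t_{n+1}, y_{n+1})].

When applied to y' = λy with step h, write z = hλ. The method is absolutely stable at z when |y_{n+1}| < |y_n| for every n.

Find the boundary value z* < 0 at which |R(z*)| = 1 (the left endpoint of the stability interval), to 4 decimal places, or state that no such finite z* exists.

Test eqn y'=λy, z=hλ:
  y_{n+1} = y_n + z·[7/25·y_n + 18/25·y_{n+1}] ⇒ (1 − 18/25z)y_{n+1} = (1 + 7/25z)y_n
  R(z) = (1 + 7/25z)/(1 − 18/25z).

Find x<0 with |R(x)|<1.
x=-0.83: |R|=0.4805
x=-2: |R|=0.1803
x=-10: |R|=0.2195
x=-100: |R|=0.3699
θ=18/25≥1/2 ⇒ |1+7/25x|<|1−18/25x| ∀x<0 ⇒ unbounded interval.

unbounded; (−∞, 0).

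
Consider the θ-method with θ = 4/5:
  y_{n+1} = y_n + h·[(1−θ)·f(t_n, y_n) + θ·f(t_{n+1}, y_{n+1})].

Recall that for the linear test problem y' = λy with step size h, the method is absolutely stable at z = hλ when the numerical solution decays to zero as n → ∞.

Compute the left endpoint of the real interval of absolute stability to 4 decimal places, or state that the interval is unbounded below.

unbounded; (−∞, 0).

With y'=λy (z=hλ):
  y_{n+1} = y_n + z·[1/5·y_n + 4/5·y_{n+1}] ⇒ (1 − 4/5z)y_{n+1} = (1 + 1/5z)y_n
  ⇒ R(z) = (1 + 1/5z)/(1 − 4/5z).

Boundary: |R(x)|=1, x<0.
x=-0.84: |R|=0.4976
x=-2: |R|=0.2308
x=-10: |R|=0.1111
x=-100: |R|=0.2346
θ=4/5≥1/2 ⇒ |1+1/5x|<|1−4/5x| ∀x<0 ⇒ stable on all of ℝ⁻.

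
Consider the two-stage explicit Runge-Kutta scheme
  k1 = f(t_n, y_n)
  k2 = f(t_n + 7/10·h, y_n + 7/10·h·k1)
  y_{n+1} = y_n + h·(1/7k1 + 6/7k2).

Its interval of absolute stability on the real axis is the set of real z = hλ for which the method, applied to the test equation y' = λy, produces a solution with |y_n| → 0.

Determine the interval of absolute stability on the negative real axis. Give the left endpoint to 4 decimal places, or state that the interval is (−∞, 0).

On y'=λy, z=hλ:
  k1=λy_n ⇒ h·k1=z·y_n;  k2=λ(1+7/10z)y_n ⇒ h·k2=z(1+7/10z)y_n
  y_{n+1}/y_n = 1 + 1/7z + 6/7z(1+7/10z) = 1 + z + 3/5z²
  R(z) = 1 + z + 3/5z².

Solve |R(x)|<1 on ℝ⁻.
x=-0.95: |R|=0.5915
R=1: x+3/5x²=0 ⇒ x=−5/3=-1.6667; min R=1−1/(4·3/5)=0.5833>−1
Confirm numerically:
  x=-1.583: |R|=0.92053 <1
  x=-0.883: |R|=0.58481 <1
  x=-0.878: |R|=0.58453 <1
  x=-2.046: |R|=1.46567 >1
  x=-2.041: |R|=1.45841 >1
  x=-1.813: |R|=1.15918 >1
Stable set (-1.6667, 0).

(-1.6667, 0).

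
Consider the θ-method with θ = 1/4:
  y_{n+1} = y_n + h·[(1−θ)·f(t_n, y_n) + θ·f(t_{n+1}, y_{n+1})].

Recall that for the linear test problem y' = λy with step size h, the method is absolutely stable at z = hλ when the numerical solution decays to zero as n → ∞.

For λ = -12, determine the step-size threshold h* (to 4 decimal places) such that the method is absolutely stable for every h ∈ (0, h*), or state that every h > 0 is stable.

On y'=λy, z=hλ:
  y_{n+1} = y_n + z·[3/4·y_n + 1/4·y_{n+1}] ⇒ (1 − 1/4z)y_{n+1} = (1 + 3/4z)y_n
  so R(z) = (1 + 3/4z)/(1 − 1/4z).

Need |R(x)|<1, x<0.
x=-0.71: |R|=0.3970
R=−1: 1+3/4x = −1+1/4x ⇒ -1/2x=2 ⇒ x=2/(-1/2)=-4.0000
Confirm numerically:
  x=-3.939: |R|=0.98463 <1
  x=-3.296: |R|=0.80702 <1
  x=-3.233: |R|=0.78792 <1
  x=-4.397: |R|=1.09456 >1
  x=-4.358: |R|=1.08567 >1
Interval (-4.0000, 0).

(-4.0000,0); λ=-12 ⇒ h* = (4)/12 = 0.3333.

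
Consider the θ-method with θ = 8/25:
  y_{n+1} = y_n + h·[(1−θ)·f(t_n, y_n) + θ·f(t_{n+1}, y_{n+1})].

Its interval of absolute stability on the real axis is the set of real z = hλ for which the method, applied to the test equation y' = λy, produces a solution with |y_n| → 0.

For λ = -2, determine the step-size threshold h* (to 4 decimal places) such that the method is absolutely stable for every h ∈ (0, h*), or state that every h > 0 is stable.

Test eqn y'=λy, z=hλ:
  y_{n+1} = y_n + z·[17/25·y_n + 8/25·y_{n+1}] ⇒ (1 − 8/25z)y_{n+1} = (1 + 17/25z)y_n
  so R(z) = (1 + 17/25z)/(1 − 8/25z).

Find x<0 with |R(x)|<1.
x=-1.67: |R|=0.0884
R=−1: 1+17/25x = −1+8/25x ⇒ -9/25x=2 ⇒ x=2/(-9/25)=-5.5556
Confirm numerically:
  x=-5.290: |R|=0.96450 <1
  x=-4.908: |R|=0.90931 <1
  x=-2.846: |R|=0.48949 <1
  x=-2.578: |R|=0.41263 <1
  x=-5.712: |R|=1.01992 >1
  x=-5.710: |R|=1.01967 >1
Stable set (-5.5556, 0).

(-5.5556,0); λ=-2 ⇒ h* = (50/9)/2 = 2.7778.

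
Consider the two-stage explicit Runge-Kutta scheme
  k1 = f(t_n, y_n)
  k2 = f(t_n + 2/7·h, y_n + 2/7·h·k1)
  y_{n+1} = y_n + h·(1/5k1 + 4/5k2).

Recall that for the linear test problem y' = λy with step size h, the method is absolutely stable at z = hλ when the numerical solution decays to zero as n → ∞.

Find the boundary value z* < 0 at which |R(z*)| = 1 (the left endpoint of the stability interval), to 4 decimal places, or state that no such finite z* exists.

Set f=λy, z=hλ:
  k1=λy_n ⇒ h·k1=z·y_n;  k2=λ(1+2/7z)y_n ⇒ h·k2=z(1+2/7z)y_n
  y_{n+1}/y_n = 1 + 1/5z + 4/5z(1+2/7z) = 1 + z + 8/35z²
  R(z) = 1 + z + 8/35z².

Find x<0 with |R(x)|<1.
x=-0.56: |R|=0.5117
R=1: x+8/35x²=0 ⇒ x=−35/8=-4.3750; min R=1−1/(4·8/35)=-0.0938>−1
Confirm numerically:
  x=-3.816: |R|=0.51242 <1
  x=-3.331: |R|=0.20513 <1
  x=-2.490: |R|=0.07283 <1
  x=-2.055: |R|=0.08974 <1
  x=-4.923: |R|=1.61664 >1
  x=-4.721: |R|=1.37336 >1
Interval (-4.3750, 0).

left endpoint -4.3750.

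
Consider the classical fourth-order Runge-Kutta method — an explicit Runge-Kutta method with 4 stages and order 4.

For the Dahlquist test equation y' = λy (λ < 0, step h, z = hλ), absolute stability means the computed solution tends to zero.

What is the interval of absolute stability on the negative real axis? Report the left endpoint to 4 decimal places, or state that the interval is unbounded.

z∈(-2.7853,0).

On y'=λy, z=hλ:
  order 4, 4-stage ⇒ R(z)=1+z+z^2/2+z^3/6+z^4/24
  (e.g. R(-0.88)=0.41861, |R|=0.41861)

Solve |R(x)|<1 on ℝ⁻.
x=-0.88: |R|=0.4186
|R(-2.34)|=0.5116 |R(-1.8)|=0.2854 |R(-0.98)|=0.3818
Bisect:
  x_lo=-3.4230 |R|=2.4713  x_hi=-0.0650 |R|=0.9371
  mid=-1.74398 |R|=0.27815 →hi
  mid=-2.58350 |R|=0.73601 →hi
  mid=-3.00325 |R|=1.38152 →lo
  mid=-2.79337 |R|=1.01225 →lo
  mid=-2.68844 |R|=0.86352 →hi
  mid=-2.74091 |R|=0.93511 →hi
  mid=-2.76714 |R|=0.97297 →hi
  mid=-2.78026 |R|=0.99243 →hi
  mid=-2.78682 |R|=1.00230 →lo
  ...
  [-2.78538,-2.78518] ⇒ x*=-2.7853
So |R|<1 on (-2.7853, 0).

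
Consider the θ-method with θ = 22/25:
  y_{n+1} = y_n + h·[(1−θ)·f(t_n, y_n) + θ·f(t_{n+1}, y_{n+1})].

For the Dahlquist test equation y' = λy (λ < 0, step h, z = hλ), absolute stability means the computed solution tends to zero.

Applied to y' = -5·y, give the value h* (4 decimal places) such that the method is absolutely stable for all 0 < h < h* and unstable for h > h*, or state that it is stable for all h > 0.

unbounded; (−∞, 0). Any h>0 works for λ=-5.

On y'=λy, z=hλ:
  y_{n+1} = y_n + z·[3/25·y_n + 22/25·y_{n+1}] ⇒ (1 − 22/25z)y_{n+1} = (1 + 3/25z)y_n
  Hence R(z) = (1 + 3/25z)/(1 − 22/25z).

Find x<0 with |R(x)|<1.
x=-1.5: |R|=0.3534
x=-2: |R|=0.2754
x=-10: |R|=0.0204
x=-100: |R|=0.1236
θ=22/25≥1/2 ⇒ |1+3/25x|<|1−22/25x| ∀x<0 ⇒ unbounded interval.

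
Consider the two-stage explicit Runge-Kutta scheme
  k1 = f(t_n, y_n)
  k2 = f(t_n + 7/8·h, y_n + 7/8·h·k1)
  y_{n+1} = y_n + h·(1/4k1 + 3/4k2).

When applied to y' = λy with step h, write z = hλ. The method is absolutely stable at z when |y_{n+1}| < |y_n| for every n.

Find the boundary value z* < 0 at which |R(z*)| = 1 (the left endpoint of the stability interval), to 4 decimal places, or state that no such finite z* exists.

With y'=λy (z=hλ):
  k1=λy_n ⇒ h·k1=z·y_n;  k2=λ(1+7/8z)y_n ⇒ h·k2=z(1+7/8z)y_n
  y_{n+1}/y_n = 1 + 1/4z + 3/4z(1+7/8z) = 1 + z + 21/32z²
  so R(z) = 1 + z + 21/32z².

Boundary: |R(x)|=1, x<0.
x=-1.47: |R|=0.9481
R=1: x+21/32x²=0 ⇒ x=−32/21=-1.5238; min R=1−1/(4·21/32)=0.6190>−1
Confirm numerically:
  x=-1.013: |R|=0.66042 <1
  x=-0.849: |R|=0.62403 <1
  x=-0.841: |R|=0.62315 <1
  x=-1.982: |R|=1.59596 >1
  x=-1.822: |R|=1.35654 >1
Stable set (-1.5238, 0).

z* = -1.5238.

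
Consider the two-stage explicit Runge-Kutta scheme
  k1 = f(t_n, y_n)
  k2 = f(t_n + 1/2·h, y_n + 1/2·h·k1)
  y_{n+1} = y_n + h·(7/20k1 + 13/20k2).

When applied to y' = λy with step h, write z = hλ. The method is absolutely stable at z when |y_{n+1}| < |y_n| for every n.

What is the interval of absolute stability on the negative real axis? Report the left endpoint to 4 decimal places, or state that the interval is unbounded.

z∈(-3.0769,0).

With y'=λy (z=hλ):
  k1=λy_n ⇒ h·k1=z·y_n;  k2=λ(1+1/2z)y_n ⇒ h·k2=z(1+1/2z)y_n
  y_{n+1}/y_n = 1 + 7/20z + 13/20z(1+1/2z) = 1 + z + 13/40z²
  Hence R(z) = 1 + z + 13/40z².

Need |R(x)|<1, x<0.
x=-0.8: |R|=0.4080
R=1: x+13/40x²=0 ⇒ x=−40/13=-3.0769; min R=1−1/(4·13/40)=0.2308>−1
Confirm numerically:
  x=-2.784: |R|=0.73496 <1
  x=-2.646: |R|=0.62943 <1
  x=-1.658: |R|=0.23541 <1
  x=-1.250: |R|=0.25781 <1
  x=-3.653: |R|=1.68393 >1
  x=-3.630: |R|=1.65249 >1
  x=-3.218: |R|=1.14755 >1
So |R|<1 on (-3.0769, 0).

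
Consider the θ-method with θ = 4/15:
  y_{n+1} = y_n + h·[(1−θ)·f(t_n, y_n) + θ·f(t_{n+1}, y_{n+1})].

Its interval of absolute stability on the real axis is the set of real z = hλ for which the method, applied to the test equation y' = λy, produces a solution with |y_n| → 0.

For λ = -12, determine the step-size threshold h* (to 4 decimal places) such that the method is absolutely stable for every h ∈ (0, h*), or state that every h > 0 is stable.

Set f=λy, z=hλ:
  y_{n+1} = y_n + z·[11/15·y_n + 4/15·y_{n+1}] ⇒ (1 − 4/15z)y_{n+1} = (1 + 11/15z)y_n
  R(z) = (1 + 11/15z)/(1 − 4/15z).

Need |R(x)|<1, x<0.
x=-1.65: |R|=0.1458
R=−1: 1+11/15x = −1+4/15x ⇒ -7/15x=2 ⇒ x=2/(-7/15)=-4.2857
Confirm numerically:
  x=-3.782: |R|=0.88297 <1
  x=-3.600: |R|=0.83673 <1
  x=-3.067: |R|=0.68714 <1
  x=-4.818: |R|=1.10872 >1
  x=-4.714: |R|=1.08855 >1
So |R|<1 on (-4.2857, 0).

(-4.2857,0); λ=-12 ⇒ h* = (30/7)/12 = 0.3571.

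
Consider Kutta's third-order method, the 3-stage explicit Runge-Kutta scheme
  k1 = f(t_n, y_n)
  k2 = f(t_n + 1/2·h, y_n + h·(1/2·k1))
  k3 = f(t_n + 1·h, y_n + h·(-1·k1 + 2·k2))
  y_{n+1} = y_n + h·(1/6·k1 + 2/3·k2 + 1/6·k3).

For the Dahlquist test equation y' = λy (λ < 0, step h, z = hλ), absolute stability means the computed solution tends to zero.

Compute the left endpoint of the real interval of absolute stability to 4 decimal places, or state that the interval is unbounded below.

left endpoint -2.5127.

Test eqn y'=λy, z=hλ:
  order 3, 3-stage ⇒ R(z)=1+z+z^2/2+z^3/6
  (e.g. R(-1.11)=0.27811, |R|=0.27811)

Boundary: |R(x)|=1, x<0.
x=-1.11: |R|=0.2781
|R(-2.85)|=1.6469 |R(-2.79)|=1.5176 |R(-0.97)|=0.3483
Bisect:
  x_lo=-3.3453 |R|=2.9895  x_hi=-0.3217 |R|=0.7245
  mid=-1.83352 |R|=0.17994 →hi
  mid=-2.58943 |R|=1.13060 →lo
  mid=-2.21147 |R|=0.56874 →hi
  mid=-2.40045 |R|=0.82467 →hi
  mid=-2.49494 |R|=0.97096 →hi
  mid=-2.54218 |R|=1.04906 →lo
  mid=-2.51856 |R|=1.00959 →lo
  mid=-2.50675 |R|=0.99017 →hi
  ...
  [-2.51284,-2.51266] ⇒ x*=-2.5127
Interval (-2.5127, 0).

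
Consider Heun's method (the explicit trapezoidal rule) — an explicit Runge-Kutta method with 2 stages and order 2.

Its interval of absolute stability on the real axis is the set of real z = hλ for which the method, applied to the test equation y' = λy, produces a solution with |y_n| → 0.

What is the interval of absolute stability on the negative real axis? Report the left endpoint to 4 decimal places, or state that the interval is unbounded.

(-2.0000, 0).

Test eqn y'=λy, z=hλ:
  order 2, 2-stage ⇒ R(z)=1+z+z^2/2
  (e.g. R(-0.42)=0.66820, |R|=0.66820)

Boundary: |R(x)|=1, x<0.
x=-0.42: |R|=0.6682
|R(-2.21)|=1.2320 |R(-0.67)|=0.5544
Bisect:
  x_lo=-2.8260 |R|=2.1672  x_hi=-0.3366 |R|=0.7201
  mid=-1.58130 |R|=0.66895 →hi
  mid=-2.20365 |R|=1.22439 →lo
  mid=-1.89248 |R|=0.89826 →hi
  mid=-2.04807 |R|=1.04922 →lo
  mid=-1.97027 |R|=0.97071 →hi
  mid=-2.00917 |R|=1.00921 →lo
  mid=-1.98972 |R|=0.98977 →hi
  mid=-1.99944 |R|=0.99944 →hi
  mid=-2.00431 |R|=1.00432 →lo
  mid=-2.00187 |R|=1.00188 →lo
  ...
  [-2.00005,-1.99990] ⇒ x*=-2.0000
Stable set (-2.0000, 0).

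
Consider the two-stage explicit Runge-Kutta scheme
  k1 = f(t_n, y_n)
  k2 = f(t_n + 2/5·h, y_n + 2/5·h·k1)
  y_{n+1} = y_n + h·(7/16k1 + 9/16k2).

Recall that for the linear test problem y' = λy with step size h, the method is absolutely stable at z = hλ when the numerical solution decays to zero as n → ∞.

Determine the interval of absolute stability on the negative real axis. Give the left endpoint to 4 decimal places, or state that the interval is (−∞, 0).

(-4.4444, 0).

Test eqn y'=λy, z=hλ:
  k1=λy_n ⇒ h·k1=z·y_n;  k2=λ(1+2/5z)y_n ⇒ h·k2=z(1+2/5z)y_n
  y_{n+1}/y_n = 1 + 7/16z + 9/16z(1+2/5z) = 1 + z + 9/40z²
  ⇒ R(z) = 1 + z + 9/40z².

Find x<0 with |R(x)|<1.
x=-0.85: |R|=0.3126
R=1: x+9/40x²=0 ⇒ x=−40/9=-4.4444; min R=1−1/(4·9/40)=-0.1111>−1
Confirm numerically:
  x=-3.512: |R|=0.26318 <1
  x=-2.400: |R|=0.10400 <1
  x=-2.389: |R|=0.10485 <1
  x=-4.953: |R|=1.56675 >1
  x=-4.782: |R|=1.36319 >1
  x=-4.704: |R|=1.27471 >1
So |R|<1 on (-4.4444, 0).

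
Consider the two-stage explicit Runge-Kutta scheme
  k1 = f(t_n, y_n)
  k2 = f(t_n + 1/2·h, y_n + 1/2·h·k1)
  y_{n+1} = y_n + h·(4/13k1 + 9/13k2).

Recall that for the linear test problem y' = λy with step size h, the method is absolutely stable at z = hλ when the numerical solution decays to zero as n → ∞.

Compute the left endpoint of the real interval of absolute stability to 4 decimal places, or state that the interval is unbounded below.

Set f=λy, z=hλ:
  k1=λy_n ⇒ h·k1=z·y_n;  k2=λ(1+1/2z)y_n ⇒ h·k2=z(1+1/2z)y_n
  y_{n+1}/y_n = 1 + 4/13z + 9/13z(1+1/2z) = 1 + z + 9/26z²
  R(z) = 1 + z + 9/26z².

Find x<0 with |R(x)|<1.
x=-1.58: |R|=0.2841
R=1: x+9/26x²=0 ⇒ x=−26/9=-2.8889; min R=1−1/(4·9/26)=0.2778>−1
Confirm numerically:
  x=-2.802: |R|=0.91572 <1
  x=-2.137: |R|=0.44380 <1
  x=-1.322: |R|=0.28297 <1
  x=-1.211: |R|=0.29664 <1
  x=-3.020: |R|=1.13706 >1
  x=-2.929: |R|=1.04067 >1
Interval (-2.8889, 0).

z* = -2.8889.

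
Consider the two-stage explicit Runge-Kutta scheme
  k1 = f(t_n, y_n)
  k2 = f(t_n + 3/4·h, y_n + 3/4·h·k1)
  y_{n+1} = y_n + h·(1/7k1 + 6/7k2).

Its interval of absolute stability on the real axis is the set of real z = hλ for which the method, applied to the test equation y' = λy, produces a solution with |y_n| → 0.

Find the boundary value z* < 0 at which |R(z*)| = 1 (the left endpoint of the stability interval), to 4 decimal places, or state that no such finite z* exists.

Set f=λy, z=hλ:
  k1=λy_n ⇒ h·k1=z·y_n;  k2=λ(1+3/4z)y_n ⇒ h·k2=z(1+3/4z)y_n
  y_{n+1}/y_n = 1 + 1/7z + 6/7z(1+3/4z) = 1 + z + 9/14z²
  Hence R(z) = 1 + z + 9/14z².

Solve |R(x)|<1 on ℝ⁻.
x=-1.71: |R|=1.1698
R=1: x+9/14x²=0 ⇒ x=−14/9=-1.5556; min R=1−1/(4·9/14)=0.6111>−1
Confirm numerically:
  x=-1.318: |R|=0.79872 <1
  x=-1.301: |R|=0.78710 <1
  x=-1.231: |R|=0.74316 <1
  x=-0.778: |R|=0.61111 <1
  x=-1.762: |R|=1.23384 >1
  x=-1.648: |R|=1.09794 >1
Interval (-1.5556, 0).

z* = -1.5556.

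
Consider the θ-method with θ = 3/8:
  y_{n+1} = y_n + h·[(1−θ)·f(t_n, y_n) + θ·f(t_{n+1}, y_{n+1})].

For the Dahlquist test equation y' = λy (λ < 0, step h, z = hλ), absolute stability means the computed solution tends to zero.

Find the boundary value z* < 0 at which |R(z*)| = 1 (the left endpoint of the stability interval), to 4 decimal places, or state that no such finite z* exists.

On y'=λy, z=hλ:
  y_{n+1} = y_n + z·[5/8·y_n + 3/8·y_{n+1}] ⇒ (1 − 3/8z)y_{n+1} = (1 + 5/8z)y_n
  ⇒ R(z) = (1 + 5/8z)/(1 − 3/8z).

Need |R(x)|<1, x<0.
x=-0.53: |R|=0.5579
R=−1: 1+5/8x = −1+3/8x ⇒ -1/4x=2 ⇒ x=2/(-1/4)=-8.0000
Confirm numerically:
  x=-5.569: |R|=0.80321 <1
  x=-5.111: |R|=0.75237 <1
  x=-4.852: |R|=0.72087 <1
  x=-8.516: |R|=1.03076 >1
  x=-8.180: |R|=1.01106 >1
So |R|<1 on (-8.0000, 0).

z* = -8.0000.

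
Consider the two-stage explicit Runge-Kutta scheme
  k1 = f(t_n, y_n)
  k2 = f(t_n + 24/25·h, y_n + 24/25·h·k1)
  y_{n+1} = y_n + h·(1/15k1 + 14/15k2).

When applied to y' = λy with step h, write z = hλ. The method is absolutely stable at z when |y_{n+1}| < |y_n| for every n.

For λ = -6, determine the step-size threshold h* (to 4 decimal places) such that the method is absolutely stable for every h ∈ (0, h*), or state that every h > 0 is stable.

With y'=λy (z=hλ):
  k1=λy_n ⇒ h·k1=z·y_n;  k2=λ(1+24/25z)y_n ⇒ h·k2=z(1+24/25z)y_n
  y_{n+1}/y_n = 1 + 1/15z + 14/15z(1+24/25z) = 1 + z + 112/125z²
  Hence R(z) = 1 + z + 112/125z².

Solve |R(x)|<1 on ℝ⁻.
x=-1.61: |R|=1.7125
R=1: x+112/125x²=0 ⇒ x=−125/112=-1.1161; min R=1−1/(4·112/125)=0.7210>−1
Confirm numerically:
  x=-0.881: |R|=0.81444 <1
  x=-0.838: |R|=0.79121 <1
  x=-0.816: |R|=0.78061 <1
  x=-1.642: |R|=1.77376 >1
  x=-1.614: |R|=1.72008 >1
  x=-1.279: |R|=1.18671 >1
Interval (-1.1161, 0).

(-1.1161,0); λ=-6 ⇒ h* = (125/112)/6 = 0.1860.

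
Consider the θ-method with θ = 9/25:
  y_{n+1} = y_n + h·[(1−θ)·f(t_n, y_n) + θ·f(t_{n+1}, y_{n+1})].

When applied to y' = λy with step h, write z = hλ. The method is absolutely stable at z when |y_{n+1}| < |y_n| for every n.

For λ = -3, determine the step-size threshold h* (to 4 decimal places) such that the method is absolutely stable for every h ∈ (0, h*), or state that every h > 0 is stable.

(-7.1429,0); λ=-3 ⇒ h* = (50/7)/3 = 2.3810.

With y'=λy (z=hλ):
  y_{n+1} = y_n + z·[16/25·y_n + 9/25·y_{n+1}] ⇒ (1 − 9/25z)y_{n+1} = (1 + 16/25z)y_n
  Hence R(z) = (1 + 16/25z)/(1 − 9/25z).

Find x<0 with |R(x)|<1.
x=-1.21: |R|=0.1571
R=−1: 1+16/25x = −1+9/25x ⇒ -7/25x=2 ⇒ x=2/(-7/25)=-7.1429
Confirm numerically:
  x=-6.532: |R|=0.94897 <1
  x=-4.996: |R|=0.78520 <1
  x=-4.811: |R|=0.76101 <1
  x=-3.370: |R|=0.52268 <1
  x=-7.303: |R|=1.01236 >1
  x=-7.232: |R|=1.00693 >1
Interval (-7.1429, 0).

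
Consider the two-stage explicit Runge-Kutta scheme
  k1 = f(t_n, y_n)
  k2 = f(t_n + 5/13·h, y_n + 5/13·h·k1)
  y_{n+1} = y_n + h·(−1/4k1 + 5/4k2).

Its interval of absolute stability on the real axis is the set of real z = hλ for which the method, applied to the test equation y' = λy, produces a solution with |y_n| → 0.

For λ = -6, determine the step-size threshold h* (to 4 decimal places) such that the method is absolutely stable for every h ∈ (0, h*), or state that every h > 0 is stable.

(-2.0800,0); λ=-6 ⇒ h* = (52/25)/6 = 0.3467.

Test eqn y'=λy, z=hλ:
  k1=λy_n ⇒ h·k1=z·y_n;  k2=λ(1+5/13z)y_n ⇒ h·k2=z(1+5/13z)y_n
  y_{n+1}/y_n = 1 − 1/4z + 5/4z(1+5/13z) = 1 + z + 25/52z²
  R(z) = 1 + z + 25/52z².

Find x<0 with |R(x)|<1.
x=-0.91: |R|=0.4881
R=1: x+25/52x²=0 ⇒ x=−52/25=-2.0800; min R=1−1/(4·25/52)=0.4800>−1
Confirm numerically:
  x=-1.913: |R|=0.84641 <1
  x=-1.721: |R|=0.70296 <1
  x=-1.619: |R|=0.64117 <1
  x=-1.445: |R|=0.55886 <1
  x=-2.475: |R|=1.47001 >1
  x=-2.330: |R|=1.28005 >1
  x=-2.197: |R|=1.12358 >1
So |R|<1 on (-2.0800, 0).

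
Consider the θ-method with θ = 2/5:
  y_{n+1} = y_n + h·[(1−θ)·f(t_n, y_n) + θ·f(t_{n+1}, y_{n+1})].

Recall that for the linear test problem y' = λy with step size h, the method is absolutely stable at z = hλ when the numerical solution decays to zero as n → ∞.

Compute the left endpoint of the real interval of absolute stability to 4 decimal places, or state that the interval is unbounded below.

left endpoint -10.0000.

Test eqn y'=λy, z=hλ:
  y_{n+1} = y_n + z·[3/5·y_n + 2/5·y_{n+1}] ⇒ (1 − 2/5z)y_{n+1} = (1 + 3/5z)y_n
  Hence R(z) = (1 + 3/5z)/(1 − 2/5z).

Solve |R(x)|<1 on ℝ⁻.
x=-0.61: |R|=0.5096
R=−1: 1+3/5x = −1+2/5x ⇒ -1/5x=2 ⇒ x=2/(-1/5)=-10.0000
Confirm numerically:
  x=-5.989: |R|=0.76375 <1
  x=-5.024: |R|=0.66932 <1
  x=-4.355: |R|=0.58826 <1
  x=-10.446: |R|=1.01723 >1
  x=-10.411: |R|=1.01592 >1
  x=-10.365: |R|=1.01419 >1
Stable set (-10.0000, 0).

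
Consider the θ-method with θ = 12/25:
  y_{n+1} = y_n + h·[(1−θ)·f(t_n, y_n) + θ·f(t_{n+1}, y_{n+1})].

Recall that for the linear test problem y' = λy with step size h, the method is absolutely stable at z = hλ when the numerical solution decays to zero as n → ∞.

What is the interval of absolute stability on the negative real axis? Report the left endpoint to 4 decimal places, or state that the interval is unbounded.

z∈(-50.0000,0).

On y'=λy, z=hλ:
  y_{n+1} = y_n + z·[13/25·y_n + 12/25·y_{n+1}] ⇒ (1 − 12/25z)y_{n+1} = (1 + 13/25z)y_n
  ⇒ R(z) = (1 + 13/25z)/(1 − 12/25z).

Boundary: |R(x)|=1, x<0.
x=-1.79: |R|=0.0372
R=−1: 1+13/25x = −1+12/25x ⇒ -1/25x=2 ⇒ x=2/(-1/25)=-50.0000
Confirm numerically:
  x=-38.141: |R|=0.97543 <1
  x=-27.929: |R|=0.93872 <1
  x=-26.593: |R|=0.93198 <1
  x=-50.204: |R|=1.00033 >1
  x=-50.142: |R|=1.00023 >1
  x=-50.112: |R|=1.00018 >1
So |R|<1 on (-50.0000, 0).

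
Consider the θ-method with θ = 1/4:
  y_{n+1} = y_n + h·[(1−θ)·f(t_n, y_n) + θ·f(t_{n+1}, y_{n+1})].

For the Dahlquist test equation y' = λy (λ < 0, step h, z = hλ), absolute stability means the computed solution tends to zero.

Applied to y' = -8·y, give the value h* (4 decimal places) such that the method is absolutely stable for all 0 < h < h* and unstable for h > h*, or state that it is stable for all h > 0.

Test eqn y'=λy, z=hλ:
  y_{n+1} = y_n + z·[3/4·y_n + 1/4·y_{n+1}] ⇒ (1 − 1/4z)y_{n+1} = (1 + 3/4z)y_n
  Hence R(z) = (1 + 3/4z)/(1 − 1/4z).

Need |R(x)|<1, x<0.
x=-1.35: |R|=0.0093
R=−1: 1+3/4x = −1+1/4x ⇒ -1/2x=2 ⇒ x=2/(-1/2)=-4.0000
Confirm numerically:
  x=-3.878: |R|=0.96903 <1
  x=-2.585: |R|=0.57024 <1
  x=-2.396: |R|=0.49844 <1
  x=-4.573: |R|=1.13368 >1
  x=-4.251: |R|=1.06084 >1
  x=-4.226: |R|=1.05495 >1
Interval (-4.0000, 0).

(-4.0000,0); λ=-8 ⇒ h* = (4)/8 = 0.5000.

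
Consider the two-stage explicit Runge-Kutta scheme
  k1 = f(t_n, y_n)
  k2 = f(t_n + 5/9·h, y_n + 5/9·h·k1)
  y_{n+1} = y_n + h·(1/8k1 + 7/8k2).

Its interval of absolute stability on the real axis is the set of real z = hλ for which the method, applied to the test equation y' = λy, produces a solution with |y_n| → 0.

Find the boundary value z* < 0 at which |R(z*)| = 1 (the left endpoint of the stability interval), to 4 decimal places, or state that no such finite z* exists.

z* = -2.0571.

On y'=λy, z=hλ:
  k1=λy_n ⇒ h·k1=z·y_n;  k2=λ(1+5/9z)y_n ⇒ h·k2=z(1+5/9z)y_n
  y_{n+1}/y_n = 1 + 1/8z + 7/8z(1+5/9z) = 1 + z + 35/72z²
  R(z) = 1 + z + 35/72z².

Boundary: |R(x)|=1, x<0.
x=-0.32: |R|=0.7298
R=1: x+35/72x²=0 ⇒ x=−72/35=-2.0571; min R=1−1/(4·35/72)=0.4857>−1
Confirm numerically:
  x=-1.817: |R|=0.78789 <1
  x=-1.642: |R|=0.66864 <1
  x=-1.516: |R|=0.60121 <1
  x=-2.521: |R|=1.56845 >1
  x=-2.320: |R|=1.29644 >1
Stable set (-2.0571, 0).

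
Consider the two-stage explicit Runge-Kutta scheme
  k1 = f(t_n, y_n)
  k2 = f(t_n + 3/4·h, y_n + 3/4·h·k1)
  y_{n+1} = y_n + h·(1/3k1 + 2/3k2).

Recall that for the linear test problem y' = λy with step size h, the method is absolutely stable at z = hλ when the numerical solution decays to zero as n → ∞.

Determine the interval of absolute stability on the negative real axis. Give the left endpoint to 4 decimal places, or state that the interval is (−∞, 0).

z∈(-2.0000,0).

On y'=λy, z=hλ:
  k1=λy_n ⇒ h·k1=z·y_n;  k2=λ(1+3/4z)y_n ⇒ h·k2=z(1+3/4z)y_n
  y_{n+1}/y_n = 1 + 1/3z + 2/3z(1+3/4z) = 1 + z + 1/2z²
  ⇒ R(z) = 1 + z + 1/2z².

Solve |R(x)|<1 on ℝ⁻.
x=-1.53: |R|=0.6404
R=1: x+1/2x²=0 ⇒ x=−2=-2.0000; min R=1−1/(4·1/2)=0.5000>−1
Confirm numerically:
  x=-1.745: |R|=0.77751 <1
  x=-1.449: |R|=0.60080 <1
  x=-1.413: |R|=0.58528 <1
  x=-1.067: |R|=0.50224 <1
  x=-2.545: |R|=1.69351 >1
  x=-2.173: |R|=1.18796 >1
Interval (-2.0000, 0).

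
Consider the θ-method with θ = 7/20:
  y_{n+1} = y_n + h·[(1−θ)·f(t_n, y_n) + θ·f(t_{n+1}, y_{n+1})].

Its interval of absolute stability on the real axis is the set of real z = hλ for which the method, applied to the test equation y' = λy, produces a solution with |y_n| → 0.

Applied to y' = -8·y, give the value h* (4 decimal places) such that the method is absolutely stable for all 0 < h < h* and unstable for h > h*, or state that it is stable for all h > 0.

(-6.6667,0); λ=-8 ⇒ h* = (20/3)/8 = 0.8333.

With y'=λy (z=hλ):
  y_{n+1} = y_n + z·[13/20·y_n + 7/20·y_{n+1}] ⇒ (1 − 7/20z)y_{n+1} = (1 + 13/20z)y_n
  ⇒ R(z) = (1 + 13/20z)/(1 − 7/20z).

Solve |R(x)|<1 on ℝ⁻.
x=-1.75: |R|=0.0853
R=−1: 1+13/20x = −1+7/20x ⇒ -3/10x=2 ⇒ x=2/(-3/10)=-6.6667
Confirm numerically:
  x=-6.510: |R|=0.98566 <1
  x=-6.444: |R|=0.97948 <1
  x=-4.539: |R|=0.75342 <1
  x=-4.276: |R|=0.71273 <1
  x=-7.096: |R|=1.03697 >1
  x=-6.711: |R|=1.00397 >1
Stable set (-6.6667, 0).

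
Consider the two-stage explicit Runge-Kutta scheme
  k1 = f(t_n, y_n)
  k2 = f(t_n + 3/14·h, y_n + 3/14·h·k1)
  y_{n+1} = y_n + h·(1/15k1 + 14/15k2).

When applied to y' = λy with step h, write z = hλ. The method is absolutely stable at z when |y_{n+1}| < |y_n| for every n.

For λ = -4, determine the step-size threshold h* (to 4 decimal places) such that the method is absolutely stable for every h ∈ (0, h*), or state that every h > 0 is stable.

(-5.0000,0); λ=-4 ⇒ h* = (5)/4 = 1.2500.

Test eqn y'=λy, z=hλ:
  k1=λy_n ⇒ h·k1=z·y_n;  k2=λ(1+3/14z)y_n ⇒ h·k2=z(1+3/14z)y_n
  y_{n+1}/y_n = 1 + 1/15z + 14/15z(1+3/14z) = 1 + z + 1/5z²
  so R(z) = 1 + z + 1/5z².

Find x<0 with |R(x)|<1.
x=-0.96: |R|=0.2243
R=1: x+1/5x²=0 ⇒ x=−5=-5.0000; min R=1−1/(4·1/5)=-0.2500>−1
Confirm numerically:
  x=-4.419: |R|=0.48651 <1
  x=-4.402: |R|=0.47352 <1
  x=-3.713: |R|=0.04427 <1
  x=-2.103: |R|=0.21848 <1
  x=-5.447: |R|=1.48696 >1
  x=-5.353: |R|=1.37792 >1
So |R|<1 on (-5.0000, 0).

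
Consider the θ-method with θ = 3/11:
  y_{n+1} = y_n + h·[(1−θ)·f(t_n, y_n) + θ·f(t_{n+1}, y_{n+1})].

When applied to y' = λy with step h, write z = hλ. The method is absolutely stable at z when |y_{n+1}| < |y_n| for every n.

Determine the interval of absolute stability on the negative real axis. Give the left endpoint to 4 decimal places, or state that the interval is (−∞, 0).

(-4.4000, 0).

On y'=λy, z=hλ:
  y_{n+1} = y_n + z·[8/11·y_n + 3/11·y_{n+1}] ⇒ (1 − 3/11z)y_{n+1} = (1 + 8/11z)y_n
  ⇒ R(z) = (1 + 8/11z)/(1 − 3/11z).

Need |R(x)|<1, x<0.
x=-0.42: |R|=0.6232
R=−1: 1+8/11x = −1+3/11x ⇒ -5/11x=2 ⇒ x=2/(-5/11)=-4.4000
Confirm numerically:
  x=-3.307: |R|=0.73878 <1
  x=-3.204: |R|=0.70988 <1
  x=-3.114: |R|=0.68391 <1
  x=-2.966: |R|=0.63966 <1
  x=-4.971: |R|=1.11018 >1
  x=-4.647: |R|=1.04952 >1
  x=-4.477: |R|=1.01576 >1
Interval (-4.4000, 0).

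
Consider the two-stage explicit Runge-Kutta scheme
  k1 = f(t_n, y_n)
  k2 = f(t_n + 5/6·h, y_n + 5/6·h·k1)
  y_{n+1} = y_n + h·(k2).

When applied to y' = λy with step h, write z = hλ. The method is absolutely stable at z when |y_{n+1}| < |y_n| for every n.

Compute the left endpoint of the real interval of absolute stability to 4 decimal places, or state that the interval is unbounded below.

Test eqn y'=λy, z=hλ:
  k1=λy_n ⇒ h·k1=z·y_n;  k2=λ(1+5/6z)y_n ⇒ h·k2=z(1+5/6z)y_n
  y_{n+1}/y_n = 1 + z(1+5/6z) = 1 + z + 5/6z²
  ⇒ R(z) = 1 + z + 5/6z².

Find x<0 with |R(x)|<1.
x=-1.02: |R|=0.8470
R=1: x+5/6x²=0 ⇒ x=−6/5=-1.2000; min R=1−1/(4·5/6)=0.7000>−1
Confirm numerically:
  x=-1.104: |R|=0.91168 <1
  x=-0.909: |R|=0.77957 <1
  x=-0.897: |R|=0.77351 <1
  x=-0.863: |R|=0.75764 <1
  x=-1.662: |R|=1.63987 >1
  x=-1.351: |R|=1.17000 >1
Stable set (-1.2000, 0).

left endpoint -1.2000.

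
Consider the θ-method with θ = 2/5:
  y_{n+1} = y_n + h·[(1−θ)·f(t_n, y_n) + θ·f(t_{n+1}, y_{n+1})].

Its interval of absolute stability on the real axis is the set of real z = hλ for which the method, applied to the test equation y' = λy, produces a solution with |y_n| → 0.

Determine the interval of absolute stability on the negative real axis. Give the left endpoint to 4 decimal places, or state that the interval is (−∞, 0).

On y'=λy, z=hλ:
  y_{n+1} = y_n + z·[3/5·y_n + 2/5·y_{n+1}] ⇒ (1 − 2/5z)y_{n+1} = (1 + 3/5z)y_n
  so R(z) = (1 + 3/5z)/(1 − 2/5z).

Boundary: |R(x)|=1, x<0.
x=-0.71: |R|=0.4470
R=−1: 1+3/5x = −1+2/5x ⇒ -1/5x=2 ⇒ x=2/(-1/5)=-10.0000
Confirm numerically:
  x=-8.154: |R|=0.91337 <1
  x=-5.830: |R|=0.74970 <1
  x=-5.610: |R|=0.72935 <1
  x=-10.228: |R|=1.00896 >1
  x=-10.098: |R|=1.00389 >1
So |R|<1 on (-10.0000, 0).

z∈(-10.0000,0).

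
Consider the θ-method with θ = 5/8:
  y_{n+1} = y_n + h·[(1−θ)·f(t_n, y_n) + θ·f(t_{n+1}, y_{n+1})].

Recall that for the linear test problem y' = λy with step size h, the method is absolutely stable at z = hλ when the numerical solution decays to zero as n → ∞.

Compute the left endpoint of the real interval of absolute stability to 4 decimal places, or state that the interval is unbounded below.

(−∞, 0) — no finite endpoint.

Set f=λy, z=hλ:
  y_{n+1} = y_n + z·[3/8·y_n + 5/8·y_{n+1}] ⇒ (1 − 5/8z)y_{n+1} = (1 + 3/8z)y_n
  ⇒ R(z) = (1 + 3/8z)/(1 − 5/8z).

Need |R(x)|<1, x<0.
x=-1.76: |R|=0.1619
x=-2: |R|=0.1111
x=-10: |R|=0.3793
x=-100: |R|=0.5748
θ=5/8≥1/2 ⇒ |1+3/8x|<|1−5/8x| ∀x<0 ⇒ stable on all of ℝ⁻.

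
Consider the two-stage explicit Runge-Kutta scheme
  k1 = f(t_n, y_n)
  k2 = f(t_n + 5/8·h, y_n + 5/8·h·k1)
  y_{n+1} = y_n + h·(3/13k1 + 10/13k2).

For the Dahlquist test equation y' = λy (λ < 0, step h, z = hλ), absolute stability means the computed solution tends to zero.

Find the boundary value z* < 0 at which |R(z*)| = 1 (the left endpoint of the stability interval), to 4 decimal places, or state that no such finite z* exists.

On y'=λy, z=hλ:
  k1=λy_n ⇒ h·k1=z·y_n;  k2=λ(1+5/8z)y_n ⇒ h·k2=z(1+5/8z)y_n
  y_{n+1}/y_n = 1 + 3/13z + 10/13z(1+5/8z) = 1 + z + 25/52z²
  R(z) = 1 + z + 25/52z².

Solve |R(x)|<1 on ℝ⁻.
x=-0.86: |R|=0.4956
R=1: x+25/52x²=0 ⇒ x=−52/25=-2.0800; min R=1−1/(4·25/52)=0.4800>−1
Confirm numerically:
  x=-1.369: |R|=0.53204 <1
  x=-1.342: |R|=0.52385 <1
  x=-1.338: |R|=0.52269 <1
  x=-1.291: |R|=0.51029 <1
  x=-2.435: |R|=1.41559 >1
  x=-2.284: |R|=1.22401 >1
  x=-2.151: |R|=1.07342 >1
Stable set (-2.0800, 0).

z* = -2.0800.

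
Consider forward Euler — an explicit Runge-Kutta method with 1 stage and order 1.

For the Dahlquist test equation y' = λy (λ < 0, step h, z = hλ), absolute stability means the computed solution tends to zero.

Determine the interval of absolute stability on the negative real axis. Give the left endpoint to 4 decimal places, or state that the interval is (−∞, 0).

Set f=λy, z=hλ:
  order 1, 1-stage ⇒ R(z)=1+z
  (e.g. R(-0.91)=0.09000, |R|=0.09000)

Boundary: |R(x)|=1, x<0.
x=-0.91: |R|=0.0900
|R(-2.14)|=1.1400 |R(-1.04)|=0.0400 |R(-0.96)|=0.0400
Bisect:
  x_lo=-2.4702 |R|=1.4702  x_hi=-0.2389 |R|=0.7611
  mid=-1.35455 |R|=0.35455 →hi
  mid=-1.91238 |R|=0.91238 →hi
  mid=-2.19130 |R|=1.19130 →lo
  mid=-2.05184 |R|=1.05184 →lo
  mid=-1.98211 |R|=0.98211 →hi
  mid=-2.01698 |R|=1.01698 →lo
  mid=-1.99954 |R|=0.99954 →hi
  mid=-2.00826 |R|=1.00826 →lo
  mid=-2.00390 |R|=1.00390 →lo
  mid=-2.00172 |R|=1.00172 →lo
  ...
  [-2.00009,-1.99995] ⇒ x*=-2.0000
So |R|<1 on (-2.0000, 0).

(-2.0000, 0).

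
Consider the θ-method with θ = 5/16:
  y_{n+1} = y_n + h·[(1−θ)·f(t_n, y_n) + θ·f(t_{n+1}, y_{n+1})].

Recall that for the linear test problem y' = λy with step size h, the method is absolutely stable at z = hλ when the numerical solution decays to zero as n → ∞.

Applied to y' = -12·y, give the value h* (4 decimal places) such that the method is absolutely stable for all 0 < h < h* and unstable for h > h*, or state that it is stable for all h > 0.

(-5.3333,0); λ=-12 ⇒ h* = (16/3)/12 = 0.4444.

Test eqn y'=λy, z=hλ:
  y_{n+1} = y_n + z·[11/16·y_n + 5/16·y_{n+1}] ⇒ (1 − 5/16z)y_{n+1} = (1 + 11/16z)y_n
  ⇒ R(z) = (1 + 11/16z)/(1 − 5/16z).

Boundary: |R(x)|=1, x<0.
x=-1.49: |R|=0.0166
R=−1: 1+11/16x = −1+5/16x ⇒ -3/8x=2 ⇒ x=2/(-3/8)=-5.3333
Confirm numerically:
  x=-4.949: |R|=0.94340 <1
  x=-4.254: |R|=0.82624 <1
  x=-2.988: |R|=0.54518 <1
  x=-5.703: |R|=1.04983 >1
  x=-5.667: |R|=1.04516 >1
  x=-5.467: |R|=1.01851 >1
Stable set (-5.3333, 0).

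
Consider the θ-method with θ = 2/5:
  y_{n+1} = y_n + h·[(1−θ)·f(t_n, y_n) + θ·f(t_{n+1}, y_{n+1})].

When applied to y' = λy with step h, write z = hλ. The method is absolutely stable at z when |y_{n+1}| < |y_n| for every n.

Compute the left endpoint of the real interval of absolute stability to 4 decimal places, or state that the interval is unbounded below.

Test eqn y'=λy, z=hλ:
  y_{n+1} = y_n + z·[3/5·y_n + 2/5·y_{n+1}] ⇒ (1 − 2/5z)y_{n+1} = (1 + 3/5z)y_n
  R(z) = (1 + 3/5z)/(1 − 2/5z).

Find x<0 with |R(x)|<1.
x=-0.97: |R|=0.3012
R=−1: 1+3/5x = −1+2/5x ⇒ -1/5x=2 ⇒ x=2/(-1/5)=-10.0000
Confirm numerically:
  x=-8.648: |R|=0.93936 <1
  x=-6.959: |R|=0.83925 <1
  x=-6.512: |R|=0.80648 <1
  x=-10.473: |R|=1.01823 >1
  x=-10.457: |R|=1.01764 >1
So |R|<1 on (-10.0000, 0).

z* = -10.0000.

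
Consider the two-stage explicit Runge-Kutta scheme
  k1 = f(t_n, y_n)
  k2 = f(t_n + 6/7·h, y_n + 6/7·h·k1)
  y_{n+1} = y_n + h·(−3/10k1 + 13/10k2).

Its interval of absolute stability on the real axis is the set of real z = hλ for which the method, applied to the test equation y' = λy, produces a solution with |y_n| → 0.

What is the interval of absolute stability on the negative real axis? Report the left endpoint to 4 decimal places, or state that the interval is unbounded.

z∈(-0.8974,0).

Test eqn y'=λy, z=hλ:
  k1=λy_n ⇒ h·k1=z·y_n;  k2=λ(1+6/7z)y_n ⇒ h·k2=z(1+6/7z)y_n
  y_{n+1}/y_n = 1 − 3/10z + 13/10z(1+6/7z) = 1 + z + 39/35z²
  Hence R(z) = 1 + z + 39/35z².

Boundary: |R(x)|=1, x<0.
x=-0.42: |R|=0.7766
R=1: x+39/35x²=0 ⇒ x=−35/39=-0.8974; min R=1−1/(4·39/35)=0.7756>−1
Confirm numerically:
  x=-0.823: |R|=0.93174 <1
  x=-0.733: |R|=0.86569 <1
  x=-0.726: |R|=0.86131 <1
  x=-0.418: |R|=0.77669 <1
  x=-1.416: |R|=1.81821 >1
  x=-1.317: |R|=1.61572 >1
So |R|<1 on (-0.8974, 0).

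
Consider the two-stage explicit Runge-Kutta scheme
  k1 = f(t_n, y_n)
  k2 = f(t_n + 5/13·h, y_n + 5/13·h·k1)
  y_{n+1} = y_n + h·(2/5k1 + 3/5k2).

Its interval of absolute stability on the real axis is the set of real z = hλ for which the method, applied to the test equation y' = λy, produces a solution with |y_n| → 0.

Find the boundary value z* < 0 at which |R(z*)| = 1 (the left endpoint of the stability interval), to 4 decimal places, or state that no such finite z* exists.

On y'=λy, z=hλ:
  k1=λy_n ⇒ h·k1=z·y_n;  k2=λ(1+5/13z)y_n ⇒ h·k2=z(1+5/13z)y_n
  y_{n+1}/y_n = 1 + 2/5z + 3/5z(1+5/13z) = 1 + z + 3/13z²
  so R(z) = 1 + z + 3/13z².

Boundary: |R(x)|=1, x<0.
x=-0.35: |R|=0.6783
R=1: x+3/13x²=0 ⇒ x=−13/3=-4.3333; min R=1−1/(4·3/13)=-0.0833>−1
Confirm numerically:
  x=-3.681: |R|=0.44587 <1
  x=-2.717: |R|=0.01344 <1
  x=-1.951: |R|=0.07260 <1
  x=-4.843: |R|=1.56961 >1
  x=-4.741: |R|=1.44602 >1
Interval (-4.3333, 0).

left endpoint -4.3333.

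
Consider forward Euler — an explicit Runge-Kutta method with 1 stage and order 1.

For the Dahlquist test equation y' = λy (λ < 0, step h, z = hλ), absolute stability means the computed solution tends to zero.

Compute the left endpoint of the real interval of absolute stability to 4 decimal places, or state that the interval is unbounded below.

With y'=λy (z=hλ):
  order 1, 1-stage ⇒ R(z)=1+z
  (e.g. R(-0.91)=0.09000, |R|=0.09000)

Need |R(x)|<1, x<0.
x=-0.91: |R|=0.0900
|R(-2.25)|=1.2500 |R(-1.61)|=0.6100 |R(-0.9)|=0.1000
Bisect:
  x_lo=-2.7596 |R|=1.7596  x_hi=-0.3036 |R|=0.6964
  mid=-1.53160 |R|=0.53160 →hi
  mid=-2.14560 |R|=1.14560 →lo
  mid=-1.83860 |R|=0.83860 →hi
  mid=-1.99210 |R|=0.99210 →hi
  mid=-2.06885 |R|=1.06885 →lo
  mid=-2.03048 |R|=1.03048 →lo
  mid=-2.01129 |R|=1.01129 →lo
  mid=-2.00170 |R|=1.00170 →lo
  mid=-1.99690 |R|=0.99690 →hi
  ...
  [-2.00005,-1.99990] ⇒ x*=-2.0000
So |R|<1 on (-2.0000, 0).

left endpoint -2.0000.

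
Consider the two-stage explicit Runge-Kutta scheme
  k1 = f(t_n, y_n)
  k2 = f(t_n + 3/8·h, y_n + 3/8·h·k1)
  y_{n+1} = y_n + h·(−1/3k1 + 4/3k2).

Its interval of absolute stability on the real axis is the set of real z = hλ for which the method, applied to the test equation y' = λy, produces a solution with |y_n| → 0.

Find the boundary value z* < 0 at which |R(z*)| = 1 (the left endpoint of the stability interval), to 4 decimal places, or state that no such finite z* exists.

Set f=λy, z=hλ:
  k1=λy_n ⇒ h·k1=z·y_n;  k2=λ(1+3/8z)y_n ⇒ h·k2=z(1+3/8z)y_n
  y_{n+1}/y_n = 1 − 1/3z + 4/3z(1+3/8z) = 1 + z + 1/2z²
  R(z) = 1 + z + 1/2z².

Solve |R(x)|<1 on ℝ⁻.
x=-1.79: |R|=0.8121
R=1: x+1/2x²=0 ⇒ x=−2=-2.0000; min R=1−1/(4·1/2)=0.5000>−1
Confirm numerically:
  x=-1.712: |R|=0.75347 <1
  x=-1.621: |R|=0.69282 <1
  x=-1.567: |R|=0.66074 <1
  x=-2.273: |R|=1.31026 >1
  x=-2.257: |R|=1.29002 >1
  x=-2.245: |R|=1.27501 >1
So |R|<1 on (-2.0000, 0).

z* = -2.0000.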